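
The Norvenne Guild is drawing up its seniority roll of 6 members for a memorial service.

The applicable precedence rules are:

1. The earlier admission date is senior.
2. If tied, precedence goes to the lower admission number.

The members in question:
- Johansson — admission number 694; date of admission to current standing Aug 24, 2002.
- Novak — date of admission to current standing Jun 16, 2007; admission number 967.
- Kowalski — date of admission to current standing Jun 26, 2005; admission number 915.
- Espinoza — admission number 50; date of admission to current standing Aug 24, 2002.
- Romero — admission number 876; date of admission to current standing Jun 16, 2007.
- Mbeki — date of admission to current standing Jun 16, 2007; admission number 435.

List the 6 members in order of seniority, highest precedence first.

By date of admission to current standing (earlier first): Espinoza and Johansson (both Aug 24, 2002); then Kowalski (Jun 26, 2005); then Mbeki, Romero and Novak (each Jun 16, 2007).
Among Espinoza and Johansson, by admission number (lower first): Espinoza (50) before Johansson (694).
Among Mbeki, Romero and Novak, by admission number (lower first): Mbeki (435) before Romero (876) before Novak (967).
Full order: Espinoza, Johansson, Kowalski, Mbeki, Romero, Novak.

Espinoza, Johansson, Kowalski, Mbeki, Romero, Novak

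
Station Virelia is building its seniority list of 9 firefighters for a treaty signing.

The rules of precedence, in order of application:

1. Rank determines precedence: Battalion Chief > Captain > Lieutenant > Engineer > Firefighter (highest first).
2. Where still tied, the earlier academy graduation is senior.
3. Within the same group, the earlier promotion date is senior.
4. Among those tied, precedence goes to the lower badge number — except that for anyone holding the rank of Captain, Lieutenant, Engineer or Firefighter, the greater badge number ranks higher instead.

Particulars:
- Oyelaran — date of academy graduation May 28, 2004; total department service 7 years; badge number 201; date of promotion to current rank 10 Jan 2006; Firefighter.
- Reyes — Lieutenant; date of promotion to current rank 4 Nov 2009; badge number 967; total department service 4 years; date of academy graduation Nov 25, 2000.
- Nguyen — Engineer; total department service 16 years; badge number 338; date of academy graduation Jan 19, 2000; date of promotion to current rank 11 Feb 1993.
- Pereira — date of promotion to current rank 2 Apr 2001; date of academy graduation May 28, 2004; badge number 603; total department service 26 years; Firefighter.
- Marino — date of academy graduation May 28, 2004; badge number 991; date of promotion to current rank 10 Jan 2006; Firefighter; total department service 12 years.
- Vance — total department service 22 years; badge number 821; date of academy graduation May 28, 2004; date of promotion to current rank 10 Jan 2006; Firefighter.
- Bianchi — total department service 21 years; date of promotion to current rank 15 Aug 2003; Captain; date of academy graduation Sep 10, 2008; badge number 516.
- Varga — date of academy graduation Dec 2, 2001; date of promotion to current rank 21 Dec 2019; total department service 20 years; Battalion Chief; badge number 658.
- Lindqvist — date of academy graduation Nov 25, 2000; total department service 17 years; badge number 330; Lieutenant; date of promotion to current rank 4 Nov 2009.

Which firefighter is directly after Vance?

Oyelaran

By rank: Varga (Battalion Chief); then Bianchi (Captain); then Reyes and Lindqvist (Lieutenant); then Nguyen (Engineer); then Pereira, Marino, Vance and Oyelaran (Firefighter).
Reyes and Lindqvist both have date of academy graduation Nov 25, 2000, so the next rule applies.
Reyes and Lindqvist both have date of promotion to current rank 4 Nov 2009, so the next rule applies.
Among Reyes and Lindqvist, by badge number (higher first) (reversed rule for this group): Reyes (967) before Lindqvist (330).
Pereira, Marino, Vance and Oyelaran all have date of academy graduation May 28, 2004, so the next rule applies.
Among Pereira, Marino, Vance and Oyelaran, by date of promotion to current rank (earlier first): Pereira (2 Apr 2001) before Marino, Vance and Oyelaran (10 Jan 2006).
Among Marino, Vance and Oyelaran, by badge number (higher first) (reversed rule for this group): Marino (991) before Vance (821) before Oyelaran (201).
Order: Varga, Bianchi, Reyes, Lindqvist, Nguyen, Pereira, Marino, Vance, Oyelaran.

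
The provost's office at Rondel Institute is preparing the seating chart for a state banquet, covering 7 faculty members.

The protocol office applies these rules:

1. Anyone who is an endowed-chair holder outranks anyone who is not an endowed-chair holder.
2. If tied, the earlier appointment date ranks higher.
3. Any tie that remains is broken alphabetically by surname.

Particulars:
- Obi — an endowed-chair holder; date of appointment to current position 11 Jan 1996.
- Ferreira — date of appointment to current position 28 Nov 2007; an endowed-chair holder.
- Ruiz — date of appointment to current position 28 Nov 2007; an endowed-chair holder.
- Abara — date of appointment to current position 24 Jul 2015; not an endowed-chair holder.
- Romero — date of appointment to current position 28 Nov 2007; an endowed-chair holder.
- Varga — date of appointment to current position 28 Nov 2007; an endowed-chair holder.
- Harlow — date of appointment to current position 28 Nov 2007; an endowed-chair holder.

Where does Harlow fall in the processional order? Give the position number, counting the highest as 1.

By the first rule: Obi, Ferreira, Harlow, Romero, Ruiz and Varga (each an endowed-chair holder); then Abara (not an endowed-chair holder).
Among Obi, Ferreira, Harlow, Romero, Ruiz and Varga, by date of appointment to current position (earlier first): Obi (11 Jan 1996) before Ferreira, Harlow, Romero, Ruiz and Varga (28 Nov 2007).
Among Ferreira, Harlow, Romero, Ruiz and Varga, alphabetically by surname: Ferreira before Harlow before Romero before Ruiz before Varga.
Order: Obi, Ferreira, Harlow, Romero, Ruiz, Varga, Abara. So position 3.

3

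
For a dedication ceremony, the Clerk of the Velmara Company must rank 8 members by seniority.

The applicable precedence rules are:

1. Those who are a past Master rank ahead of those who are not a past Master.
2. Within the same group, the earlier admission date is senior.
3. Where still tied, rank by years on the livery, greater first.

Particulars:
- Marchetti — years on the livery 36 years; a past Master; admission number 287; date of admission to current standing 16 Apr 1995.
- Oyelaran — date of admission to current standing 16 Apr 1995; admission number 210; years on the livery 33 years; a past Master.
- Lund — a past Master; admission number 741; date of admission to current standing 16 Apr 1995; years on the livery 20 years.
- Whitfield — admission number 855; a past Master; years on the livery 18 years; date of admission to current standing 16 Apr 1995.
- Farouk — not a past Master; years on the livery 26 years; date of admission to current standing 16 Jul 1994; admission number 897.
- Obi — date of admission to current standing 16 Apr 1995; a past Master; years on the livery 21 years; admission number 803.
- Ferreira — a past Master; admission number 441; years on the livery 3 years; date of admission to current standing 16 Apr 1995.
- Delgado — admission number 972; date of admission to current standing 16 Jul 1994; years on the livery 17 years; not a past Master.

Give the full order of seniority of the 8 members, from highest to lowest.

Marchetti, Oyelaran, Obi, Lund, Whitfield, Ferreira, Farouk, Delgado

By the first rule: Marchetti, Oyelaran, Obi, Lund, Whitfield and Ferreira (each a past Master); then Farouk and Delgado (both not a past Master).
Marchetti, Oyelaran, Obi, Lund, Whitfield and Ferreira all have date of admission to current standing 16 Apr 1995, so the next rule applies.
Among Marchetti, Oyelaran, Obi, Lund, Whitfield and Ferreira, by years on the livery (higher first): Marchetti (36 years) before Oyelaran (33 years) before Obi (21 years) before Lund (20 years) before Whitfield (18 years) before Ferreira (3 years).
Farouk and Delgado both have date of admission to current standing 16 Jul 1994, so the next rule applies.
Among Farouk and Delgado, by years on the livery (higher first): Farouk (26 years) before Delgado (17 years).
Full order: Marchetti, Oyelaran, Obi, Lund, Whitfield, Ferreira, Farouk, Delgado.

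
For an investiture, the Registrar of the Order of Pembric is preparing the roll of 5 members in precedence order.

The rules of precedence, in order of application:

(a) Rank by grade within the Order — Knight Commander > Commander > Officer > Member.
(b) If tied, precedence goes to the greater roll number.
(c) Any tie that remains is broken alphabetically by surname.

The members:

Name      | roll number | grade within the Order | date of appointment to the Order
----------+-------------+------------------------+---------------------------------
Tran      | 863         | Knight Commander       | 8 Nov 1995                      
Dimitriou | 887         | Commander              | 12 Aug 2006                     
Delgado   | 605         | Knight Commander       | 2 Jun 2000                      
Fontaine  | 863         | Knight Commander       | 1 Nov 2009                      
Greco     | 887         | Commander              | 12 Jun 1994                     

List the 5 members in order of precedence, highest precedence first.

Fontaine, Tran, Delgado, Dimitriou, Greco

By grade within the Order: Fontaine, Tran and Delgado (Knight Commander); then Dimitriou and Greco (Commander).
Among Fontaine, Tran and Delgado, by roll number (higher first): Fontaine and Tran (863) before Delgado (605).
Among Fontaine and Tran, alphabetically by surname: Fontaine before Tran.
Dimitriou and Greco both have roll number 887, so the next rule applies.
Among Dimitriou and Greco, alphabetically by surname: Dimitriou before Greco.
Full order: Fontaine, Tran, Delgado, Dimitriou, Greco.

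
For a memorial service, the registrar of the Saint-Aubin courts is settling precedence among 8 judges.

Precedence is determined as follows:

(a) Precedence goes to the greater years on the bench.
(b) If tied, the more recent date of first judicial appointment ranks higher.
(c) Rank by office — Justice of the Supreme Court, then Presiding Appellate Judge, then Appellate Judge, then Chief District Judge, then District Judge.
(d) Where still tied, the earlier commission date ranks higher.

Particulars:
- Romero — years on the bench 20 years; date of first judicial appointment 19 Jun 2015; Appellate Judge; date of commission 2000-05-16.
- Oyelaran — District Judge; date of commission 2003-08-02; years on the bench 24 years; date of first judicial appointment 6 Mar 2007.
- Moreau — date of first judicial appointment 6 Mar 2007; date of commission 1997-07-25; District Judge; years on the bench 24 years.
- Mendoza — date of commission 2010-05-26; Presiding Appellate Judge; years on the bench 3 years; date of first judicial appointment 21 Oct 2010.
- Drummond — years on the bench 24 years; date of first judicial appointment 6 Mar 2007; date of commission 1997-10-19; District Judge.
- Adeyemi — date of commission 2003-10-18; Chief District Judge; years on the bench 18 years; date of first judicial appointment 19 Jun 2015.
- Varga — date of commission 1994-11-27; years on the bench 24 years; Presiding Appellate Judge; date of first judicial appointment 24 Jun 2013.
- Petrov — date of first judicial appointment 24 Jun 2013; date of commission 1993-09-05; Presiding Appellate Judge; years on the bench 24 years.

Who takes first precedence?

By years on the bench (higher first): Petrov, Varga, Moreau, Drummond and Oyelaran (each 24 years); then Romero (20 years); then Adeyemi (18 years); then Mendoza (3 years).
Among Petrov, Varga, Moreau, Drummond and Oyelaran, by date of first judicial appointment (later first): Petrov and Varga (24 Jun 2013) before Moreau, Drummond and Oyelaran (6 Mar 2007).
Petrov and Varga are each Presiding Appellate Judge, so the next rule applies.
Among Petrov and Varga, by date of commission (earlier first): Petrov (1993-09-05) before Varga (1994-11-27).
Moreau, Drummond and Oyelaran are each District Judge, so the next rule applies.
Among Moreau, Drummond and Oyelaran, by date of commission (earlier first): Moreau (1997-07-25) before Drummond (1997-10-19) before Oyelaran (2003-08-02).
Order: Petrov, Varga, Moreau, Drummond, Oyelaran, Romero, Adeyemi, Mendoza.

Petrov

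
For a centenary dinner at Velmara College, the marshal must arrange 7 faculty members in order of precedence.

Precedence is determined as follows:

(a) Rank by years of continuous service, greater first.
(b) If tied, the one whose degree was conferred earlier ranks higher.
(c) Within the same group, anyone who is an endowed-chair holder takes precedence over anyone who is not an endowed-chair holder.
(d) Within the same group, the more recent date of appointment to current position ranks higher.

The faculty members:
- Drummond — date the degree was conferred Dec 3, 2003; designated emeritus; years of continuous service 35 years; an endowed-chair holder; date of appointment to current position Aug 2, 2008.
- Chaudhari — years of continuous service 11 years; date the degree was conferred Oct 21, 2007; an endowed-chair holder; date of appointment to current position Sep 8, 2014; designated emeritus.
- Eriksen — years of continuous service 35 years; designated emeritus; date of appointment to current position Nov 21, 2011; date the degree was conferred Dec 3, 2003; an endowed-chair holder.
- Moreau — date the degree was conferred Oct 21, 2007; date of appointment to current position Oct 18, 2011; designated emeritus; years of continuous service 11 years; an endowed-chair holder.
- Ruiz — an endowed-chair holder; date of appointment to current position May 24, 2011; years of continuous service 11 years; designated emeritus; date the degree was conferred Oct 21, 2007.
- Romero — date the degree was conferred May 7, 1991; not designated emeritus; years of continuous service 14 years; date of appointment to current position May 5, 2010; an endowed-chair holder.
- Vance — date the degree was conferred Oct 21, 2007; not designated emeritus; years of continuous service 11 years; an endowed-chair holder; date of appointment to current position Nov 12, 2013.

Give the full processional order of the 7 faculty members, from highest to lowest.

By years of continuous service (higher first): Eriksen and Drummond (both 35 years); then Romero (14 years); then Chaudhari, Vance, Moreau and Ruiz (each 11 years).
Eriksen and Drummond both have date the degree was conferred Dec 3, 2003, so the next rule applies.
Eriksen and Drummond are each an endowed-chair holder, so the next rule applies.
Among Eriksen and Drummond, by date of appointment to current position (later first): Eriksen (Nov 21, 2011) before Drummond (Aug 2, 2008).
Chaudhari, Vance, Moreau and Ruiz all have date the degree was conferred Oct 21, 2007, so the next rule applies.
Chaudhari, Vance, Moreau and Ruiz are each an endowed-chair holder, so the next rule applies.
Among Chaudhari, Vance, Moreau and Ruiz, by date of appointment to current position (later first): Chaudhari (Sep 8, 2014) before Vance (Nov 12, 2013) before Moreau (Oct 18, 2011) before Ruiz (May 24, 2011).
Full order: Eriksen, Drummond, Romero, Chaudhari, Vance, Moreau, Ruiz.

Eriksen, Drummond, Romero, Chaudhari, Vance, Moreau, Ruiz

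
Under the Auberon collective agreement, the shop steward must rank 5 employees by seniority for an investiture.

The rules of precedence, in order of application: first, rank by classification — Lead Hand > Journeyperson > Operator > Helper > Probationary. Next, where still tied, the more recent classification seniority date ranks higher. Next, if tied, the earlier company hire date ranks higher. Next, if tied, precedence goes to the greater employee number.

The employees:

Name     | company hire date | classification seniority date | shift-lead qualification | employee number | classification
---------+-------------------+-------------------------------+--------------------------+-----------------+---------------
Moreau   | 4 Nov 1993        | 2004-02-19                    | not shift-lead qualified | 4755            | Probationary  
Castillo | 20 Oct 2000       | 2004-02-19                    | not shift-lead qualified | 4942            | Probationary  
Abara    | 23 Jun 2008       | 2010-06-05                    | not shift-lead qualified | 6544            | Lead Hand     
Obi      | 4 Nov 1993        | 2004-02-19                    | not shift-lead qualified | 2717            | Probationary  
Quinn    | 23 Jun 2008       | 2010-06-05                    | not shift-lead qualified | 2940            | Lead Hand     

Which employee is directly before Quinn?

By classification: Abara and Quinn (Lead Hand); then Moreau, Obi and Castillo (Probationary).
Abara and Quinn both have classification seniority date 2010-06-05, so the next rule applies.
Abara and Quinn both have company hire date 23 Jun 2008, so the next rule applies.
Among Abara and Quinn, by employee number (higher first): Abara (6544) before Quinn (2940).
Moreau, Obi and Castillo all have classification seniority date 2004-02-19, so the next rule applies.
Among Moreau, Obi and Castillo, by company hire date (earlier first): Moreau and Obi (4 Nov 1993) before Castillo (20 Oct 2000).
Among Moreau and Obi, by employee number (higher first): Moreau (4755) before Obi (2717).
Order: Abara, Quinn, Moreau, Obi, Castillo.

Abara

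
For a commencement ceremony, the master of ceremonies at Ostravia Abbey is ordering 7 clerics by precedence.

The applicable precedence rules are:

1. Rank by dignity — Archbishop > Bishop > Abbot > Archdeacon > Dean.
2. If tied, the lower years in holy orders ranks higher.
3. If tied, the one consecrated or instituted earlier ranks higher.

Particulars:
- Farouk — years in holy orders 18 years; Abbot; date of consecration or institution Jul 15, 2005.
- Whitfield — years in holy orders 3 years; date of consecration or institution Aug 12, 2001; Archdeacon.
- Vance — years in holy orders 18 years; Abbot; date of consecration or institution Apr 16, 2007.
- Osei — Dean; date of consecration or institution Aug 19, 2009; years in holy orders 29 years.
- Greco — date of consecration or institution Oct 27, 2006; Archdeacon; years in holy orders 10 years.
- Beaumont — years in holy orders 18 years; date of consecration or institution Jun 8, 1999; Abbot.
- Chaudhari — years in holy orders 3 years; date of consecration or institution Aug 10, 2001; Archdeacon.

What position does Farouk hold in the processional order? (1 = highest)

By dignity: Beaumont, Farouk and Vance (Abbot); then Chaudhari, Whitfield and Greco (Archdeacon); then Osei (Dean).
Beaumont, Farouk and Vance all have years in holy orders 18 years, so the next rule applies.
Among Beaumont, Farouk and Vance, by date of consecration or institution (earlier first): Beaumont (Jun 8, 1999) before Farouk (Jul 15, 2005) before Vance (Apr 16, 2007).
Among Chaudhari, Whitfield and Greco, by years in holy orders (lower first): Chaudhari and Whitfield (3 years) before Greco (10 years).
Among Chaudhari and Whitfield, by date of consecration or institution (earlier first): Chaudhari (Aug 10, 2001) before Whitfield (Aug 12, 2001).
Order: Beaumont, Farouk, Vance, Chaudhari, Whitfield, Greco, Osei. So position 2.

2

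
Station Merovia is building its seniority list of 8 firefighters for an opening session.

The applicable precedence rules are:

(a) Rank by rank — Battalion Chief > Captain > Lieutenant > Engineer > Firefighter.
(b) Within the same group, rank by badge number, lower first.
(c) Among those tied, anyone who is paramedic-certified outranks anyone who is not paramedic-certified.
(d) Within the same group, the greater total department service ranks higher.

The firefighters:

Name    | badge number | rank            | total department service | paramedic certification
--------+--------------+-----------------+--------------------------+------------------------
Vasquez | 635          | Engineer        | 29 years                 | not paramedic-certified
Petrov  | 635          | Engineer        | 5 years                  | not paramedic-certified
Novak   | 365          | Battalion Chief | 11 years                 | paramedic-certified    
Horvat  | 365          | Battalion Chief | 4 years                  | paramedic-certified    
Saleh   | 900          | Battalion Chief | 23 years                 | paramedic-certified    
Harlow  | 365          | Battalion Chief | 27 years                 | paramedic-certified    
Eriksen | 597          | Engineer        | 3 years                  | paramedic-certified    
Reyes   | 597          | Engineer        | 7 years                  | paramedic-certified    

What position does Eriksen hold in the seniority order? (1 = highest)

6

By rank: Harlow, Novak, Horvat and Saleh (Battalion Chief); then Reyes, Eriksen, Vasquez and Petrov (Engineer).
Among Harlow, Novak, Horvat and Saleh, by badge number (lower first): Harlow, Novak and Horvat (365) before Saleh (900).
Harlow, Novak and Horvat are each paramedic-certified, so the next rule applies.
Among Harlow, Novak and Horvat, by total department service (higher first): Harlow (27 years) before Novak (11 years) before Horvat (4 years).
Among Reyes, Eriksen, Vasquez and Petrov, by badge number (lower first): Reyes and Eriksen (597) before Vasquez and Petrov (635).
Reyes and Eriksen are each paramedic-certified, so the next rule applies.
Among Reyes and Eriksen, by total department service (higher first): Reyes (7 years) before Eriksen (3 years).
Vasquez and Petrov are each not paramedic-certified, so the next rule applies.
Among Vasquez and Petrov, by total department service (higher first): Vasquez (29 years) before Petrov (5 years).
Order: Harlow, Novak, Horvat, Saleh, Reyes, Eriksen, Vasquez, Petrov. So position 6.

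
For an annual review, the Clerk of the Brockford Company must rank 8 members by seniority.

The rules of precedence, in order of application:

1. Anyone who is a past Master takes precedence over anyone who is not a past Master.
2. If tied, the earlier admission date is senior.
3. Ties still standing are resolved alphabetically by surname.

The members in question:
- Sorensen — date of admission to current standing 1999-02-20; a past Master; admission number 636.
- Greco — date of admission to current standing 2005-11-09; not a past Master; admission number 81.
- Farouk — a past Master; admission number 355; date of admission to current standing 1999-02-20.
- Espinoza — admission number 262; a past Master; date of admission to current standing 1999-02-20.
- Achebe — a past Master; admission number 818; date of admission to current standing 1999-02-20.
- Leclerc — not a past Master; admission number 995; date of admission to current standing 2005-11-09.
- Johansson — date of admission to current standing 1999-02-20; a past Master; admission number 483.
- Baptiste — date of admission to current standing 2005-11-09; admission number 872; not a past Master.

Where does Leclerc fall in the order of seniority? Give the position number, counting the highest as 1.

8

By the first rule: Achebe, Espinoza, Farouk, Johansson and Sorensen (each a past Master); then Baptiste, Greco and Leclerc (each not a past Master).
Achebe, Espinoza, Farouk, Johansson and Sorensen all have date of admission to current standing 1999-02-20, so the next rule applies.
Among Achebe, Espinoza, Farouk, Johansson and Sorensen, alphabetically by surname: Achebe before Espinoza before Farouk before Johansson before Sorensen.
Baptiste, Greco and Leclerc all have date of admission to current standing 2005-11-09, so the next rule applies.
Among Baptiste, Greco and Leclerc, alphabetically by surname: Baptiste before Greco before Leclerc.
Order: Achebe, Espinoza, Farouk, Johansson, Sorensen, Baptiste, Greco, Leclerc. So position 8.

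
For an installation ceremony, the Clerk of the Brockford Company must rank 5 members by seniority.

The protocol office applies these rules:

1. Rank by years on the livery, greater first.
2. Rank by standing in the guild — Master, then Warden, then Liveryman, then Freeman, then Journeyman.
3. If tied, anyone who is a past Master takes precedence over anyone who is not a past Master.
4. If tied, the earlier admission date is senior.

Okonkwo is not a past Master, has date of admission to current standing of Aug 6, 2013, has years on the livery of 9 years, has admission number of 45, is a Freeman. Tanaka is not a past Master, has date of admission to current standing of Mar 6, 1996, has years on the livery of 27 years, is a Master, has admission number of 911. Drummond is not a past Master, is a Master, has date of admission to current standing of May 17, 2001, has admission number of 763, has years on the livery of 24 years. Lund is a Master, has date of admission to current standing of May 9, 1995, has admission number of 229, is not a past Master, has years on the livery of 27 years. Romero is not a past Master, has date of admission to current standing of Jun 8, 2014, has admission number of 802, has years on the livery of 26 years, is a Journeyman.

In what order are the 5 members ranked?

Lund, Tanaka, Romero, Drummond, Okonkwo

By years on the livery (higher first): Lund and Tanaka (both 27 years); then Romero (26 years); then Drummond (24 years); then Okonkwo (9 years).
Lund and Tanaka are each Master, so the next rule applies.
Lund and Tanaka are each not a past Master, so the next rule applies.
Among Lund and Tanaka, by date of admission to current standing (earlier first): Lund (May 9, 1995) before Tanaka (Mar 6, 1996).
Full order: Lund, Tanaka, Romero, Drummond, Okonkwo.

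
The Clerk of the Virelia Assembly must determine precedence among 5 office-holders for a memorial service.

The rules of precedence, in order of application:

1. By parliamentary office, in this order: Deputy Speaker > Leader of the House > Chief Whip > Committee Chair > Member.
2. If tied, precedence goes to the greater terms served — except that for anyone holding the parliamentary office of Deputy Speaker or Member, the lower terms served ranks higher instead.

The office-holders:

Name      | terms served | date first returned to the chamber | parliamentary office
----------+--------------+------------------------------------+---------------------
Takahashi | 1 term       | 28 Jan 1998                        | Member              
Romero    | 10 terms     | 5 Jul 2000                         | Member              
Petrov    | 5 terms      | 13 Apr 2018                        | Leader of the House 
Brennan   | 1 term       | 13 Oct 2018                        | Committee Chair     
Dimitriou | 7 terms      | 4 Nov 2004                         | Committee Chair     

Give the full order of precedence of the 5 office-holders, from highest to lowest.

By parliamentary office: Petrov (Leader of the House); then Dimitriou and Brennan (Committee Chair); then Takahashi and Romero (Member).
Among Dimitriou and Brennan, by terms served (higher first): Dimitriou (7 terms) before Brennan (1 term).
Among Takahashi and Romero, by terms served (lower first) (reversed rule for this group): Takahashi (1 term) before Romero (10 terms).
Full order: Petrov, Dimitriou, Brennan, Takahashi, Romero.

Petrov, Dimitriou, Brennan, Takahashi, Romero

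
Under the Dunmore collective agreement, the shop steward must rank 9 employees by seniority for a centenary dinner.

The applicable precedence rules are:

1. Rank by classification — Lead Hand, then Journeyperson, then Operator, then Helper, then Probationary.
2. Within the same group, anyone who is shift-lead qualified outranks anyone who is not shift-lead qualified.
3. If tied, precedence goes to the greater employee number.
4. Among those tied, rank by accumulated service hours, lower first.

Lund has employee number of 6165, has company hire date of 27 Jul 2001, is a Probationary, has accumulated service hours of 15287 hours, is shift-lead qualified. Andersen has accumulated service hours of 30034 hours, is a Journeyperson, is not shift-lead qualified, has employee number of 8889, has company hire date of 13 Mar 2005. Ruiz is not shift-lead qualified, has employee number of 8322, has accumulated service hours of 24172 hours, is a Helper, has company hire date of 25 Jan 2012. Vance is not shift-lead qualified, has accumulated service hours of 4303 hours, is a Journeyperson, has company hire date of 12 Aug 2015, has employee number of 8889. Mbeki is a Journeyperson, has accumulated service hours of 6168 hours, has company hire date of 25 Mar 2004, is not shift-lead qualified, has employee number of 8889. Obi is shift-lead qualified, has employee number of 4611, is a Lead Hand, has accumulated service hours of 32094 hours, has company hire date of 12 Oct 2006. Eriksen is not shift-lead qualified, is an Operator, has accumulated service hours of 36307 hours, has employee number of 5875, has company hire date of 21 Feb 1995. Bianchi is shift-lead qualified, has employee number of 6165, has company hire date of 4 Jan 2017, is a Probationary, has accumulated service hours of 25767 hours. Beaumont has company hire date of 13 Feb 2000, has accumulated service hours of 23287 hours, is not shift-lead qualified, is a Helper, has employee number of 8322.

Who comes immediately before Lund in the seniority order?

Ruiz

By classification: Obi (Lead Hand); then Vance, Mbeki and Andersen (Journeyperson); then Eriksen (Operator); then Beaumont and Ruiz (Helper); then Lund and Bianchi (Probationary).
Vance, Mbeki and Andersen are each not shift-lead qualified, so the next rule applies.
Vance, Mbeki and Andersen all have employee number 8889, so the next rule applies.
Among Vance, Mbeki and Andersen, by accumulated service hours (lower first): Vance (4303 hours) before Mbeki (6168 hours) before Andersen (30034 hours).
Beaumont and Ruiz are each not shift-lead qualified, so the next rule applies.
Beaumont and Ruiz both have employee number 8322, so the next rule applies.
Among Beaumont and Ruiz, by accumulated service hours (lower first): Beaumont (23287 hours) before Ruiz (24172 hours).
Lund and Bianchi are each shift-lead qualified, so the next rule applies.
Lund and Bianchi both have employee number 6165, so the next rule applies.
Among Lund and Bianchi, by accumulated service hours (lower first): Lund (15287 hours) before Bianchi (25767 hours).
Order: Obi, Vance, Mbeki, Andersen, Eriksen, Beaumont, Ruiz, Lund, Bianchi.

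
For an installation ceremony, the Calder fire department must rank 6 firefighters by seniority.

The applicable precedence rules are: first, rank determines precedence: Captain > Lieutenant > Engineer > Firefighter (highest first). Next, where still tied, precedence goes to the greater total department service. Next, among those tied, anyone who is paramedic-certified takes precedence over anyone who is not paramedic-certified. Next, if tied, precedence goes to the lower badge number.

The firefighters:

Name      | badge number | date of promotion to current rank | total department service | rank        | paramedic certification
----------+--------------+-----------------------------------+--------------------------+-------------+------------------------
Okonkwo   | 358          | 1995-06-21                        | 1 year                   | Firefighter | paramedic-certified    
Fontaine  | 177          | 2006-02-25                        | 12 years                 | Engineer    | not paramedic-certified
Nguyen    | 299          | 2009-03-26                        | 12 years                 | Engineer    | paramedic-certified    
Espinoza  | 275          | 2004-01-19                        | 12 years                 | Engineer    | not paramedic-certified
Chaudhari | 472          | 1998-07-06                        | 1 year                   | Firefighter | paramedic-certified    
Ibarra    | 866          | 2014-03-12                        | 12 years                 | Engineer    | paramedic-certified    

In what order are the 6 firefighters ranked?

By rank: Nguyen, Ibarra, Fontaine and Espinoza (Engineer); then Okonkwo and Chaudhari (Firefighter).
Nguyen, Ibarra, Fontaine and Espinoza all have total department service 12 years, so the next rule applies.
Among Nguyen, Ibarra, Fontaine and Espinoza, paramedic-certified before not paramedic-certified: Nguyen and Ibarra (paramedic-certified) before Fontaine and Espinoza (not paramedic-certified).
Among Nguyen and Ibarra, by badge number (lower first): Nguyen (299) before Ibarra (866).
Among Fontaine and Espinoza, by badge number (lower first): Fontaine (177) before Espinoza (275).
Okonkwo and Chaudhari both have total department service 1 year, so the next rule applies.
Okonkwo and Chaudhari are each paramedic-certified, so the next rule applies.
Among Okonkwo and Chaudhari, by badge number (lower first): Okonkwo (358) before Chaudhari (472).
Full order: Nguyen, Ibarra, Fontaine, Espinoza, Okonkwo, Chaudhari.

Nguyen, Ibarra, Fontaine, Espinoza, Okonkwo, Chaudhari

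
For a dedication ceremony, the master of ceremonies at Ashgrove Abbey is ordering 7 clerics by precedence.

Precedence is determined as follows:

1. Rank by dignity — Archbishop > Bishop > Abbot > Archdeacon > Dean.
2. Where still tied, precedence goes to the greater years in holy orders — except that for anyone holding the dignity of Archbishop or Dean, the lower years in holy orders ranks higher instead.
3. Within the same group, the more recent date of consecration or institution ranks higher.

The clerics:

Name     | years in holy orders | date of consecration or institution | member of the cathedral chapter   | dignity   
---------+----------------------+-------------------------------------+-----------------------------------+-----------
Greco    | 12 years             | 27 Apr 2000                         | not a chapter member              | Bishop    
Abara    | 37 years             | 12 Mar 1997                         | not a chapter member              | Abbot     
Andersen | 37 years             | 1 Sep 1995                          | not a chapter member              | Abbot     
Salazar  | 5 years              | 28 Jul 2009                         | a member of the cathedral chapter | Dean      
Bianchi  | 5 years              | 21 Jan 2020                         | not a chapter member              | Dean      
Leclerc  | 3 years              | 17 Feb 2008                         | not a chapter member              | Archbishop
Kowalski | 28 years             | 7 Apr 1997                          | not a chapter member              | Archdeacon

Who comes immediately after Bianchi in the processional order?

Salazar

By dignity: Leclerc (Archbishop); then Greco (Bishop); then Abara and Andersen (Abbot); then Kowalski (Archdeacon); then Bianchi and Salazar (Dean).
Abara and Andersen both have years in holy orders 37 years, so the next rule applies.
Among Abara and Andersen, by date of consecration or institution (later first): Abara (12 Mar 1997) before Andersen (1 Sep 1995).
Bianchi and Salazar both have years in holy orders 5 years, so the next rule applies.
Among Bianchi and Salazar, by date of consecration or institution (later first): Bianchi (21 Jan 2020) before Salazar (28 Jul 2009).
Order: Leclerc, Greco, Abara, Andersen, Kowalski, Bianchi, Salazar.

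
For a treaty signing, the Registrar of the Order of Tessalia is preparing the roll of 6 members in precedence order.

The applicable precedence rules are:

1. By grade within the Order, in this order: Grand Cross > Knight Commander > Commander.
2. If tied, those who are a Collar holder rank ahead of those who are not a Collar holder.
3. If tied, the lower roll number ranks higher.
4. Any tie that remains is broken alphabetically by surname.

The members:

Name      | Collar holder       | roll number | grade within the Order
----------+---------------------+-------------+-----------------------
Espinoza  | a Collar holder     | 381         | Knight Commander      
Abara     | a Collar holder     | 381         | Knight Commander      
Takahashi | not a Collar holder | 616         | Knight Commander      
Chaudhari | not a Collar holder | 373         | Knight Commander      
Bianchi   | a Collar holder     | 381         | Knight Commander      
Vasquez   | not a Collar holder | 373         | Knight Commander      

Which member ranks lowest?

By grade within the Order: Abara, Bianchi, Espinoza, Chaudhari, Vasquez and Takahashi (Knight Commander).
Among Abara, Bianchi, Espinoza, Chaudhari, Vasquez and Takahashi, a Collar holder before not a Collar holder: Abara, Bianchi and Espinoza (a Collar holder) before Chaudhari, Vasquez and Takahashi (not a Collar holder).
Abara, Bianchi and Espinoza all have roll number 381, so the next rule applies.
Among Abara, Bianchi and Espinoza, alphabetically by surname: Abara before Bianchi before Espinoza.
Among Chaudhari, Vasquez and Takahashi, by roll number (lower first): Chaudhari and Vasquez (373) before Takahashi (616).
Among Chaudhari and Vasquez, alphabetically by surname: Chaudhari before Vasquez.
Order: Abara, Bianchi, Espinoza, Chaudhari, Vasquez, Takahashi.

Takahashi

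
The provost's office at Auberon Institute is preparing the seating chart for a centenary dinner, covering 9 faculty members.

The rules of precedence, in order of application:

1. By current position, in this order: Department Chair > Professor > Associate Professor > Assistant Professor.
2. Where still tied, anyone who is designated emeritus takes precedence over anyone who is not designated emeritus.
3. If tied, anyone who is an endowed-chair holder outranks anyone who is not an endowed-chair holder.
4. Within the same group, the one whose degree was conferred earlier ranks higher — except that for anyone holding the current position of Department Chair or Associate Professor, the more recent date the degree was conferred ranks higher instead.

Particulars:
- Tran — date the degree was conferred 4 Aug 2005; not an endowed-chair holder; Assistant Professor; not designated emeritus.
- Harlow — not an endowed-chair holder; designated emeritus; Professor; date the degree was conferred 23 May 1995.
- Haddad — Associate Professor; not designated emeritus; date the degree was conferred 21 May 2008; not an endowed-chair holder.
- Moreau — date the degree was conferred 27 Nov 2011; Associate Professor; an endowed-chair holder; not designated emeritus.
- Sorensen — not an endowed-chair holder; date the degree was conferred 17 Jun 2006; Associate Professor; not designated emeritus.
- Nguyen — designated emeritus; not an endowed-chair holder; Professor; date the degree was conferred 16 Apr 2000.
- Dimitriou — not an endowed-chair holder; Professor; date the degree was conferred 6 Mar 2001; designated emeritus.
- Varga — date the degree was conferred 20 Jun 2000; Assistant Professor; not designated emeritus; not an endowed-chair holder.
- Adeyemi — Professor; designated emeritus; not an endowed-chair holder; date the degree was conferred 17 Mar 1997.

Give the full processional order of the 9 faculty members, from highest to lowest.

By current position: Harlow, Adeyemi, Nguyen and Dimitriou (Professor); then Moreau, Haddad and Sorensen (Associate Professor); then Varga and Tran (Assistant Professor).
Harlow, Adeyemi, Nguyen and Dimitriou are each designated emeritus, so the next rule applies.
Harlow, Adeyemi, Nguyen and Dimitriou are each not an endowed-chair holder, so the next rule applies.
Among Harlow, Adeyemi, Nguyen and Dimitriou, by date the degree was conferred (earlier first): Harlow (23 May 1995) before Adeyemi (17 Mar 1997) before Nguyen (16 Apr 2000) before Dimitriou (6 Mar 2001).
Moreau, Haddad and Sorensen are each not designated emeritus, so the next rule applies.
Among Moreau, Haddad and Sorensen, an endowed-chair holder before not an endowed-chair holder: Moreau (an endowed-chair holder) before Haddad and Sorensen (not an endowed-chair holder).
Among Haddad and Sorensen, by date the degree was conferred (later first) (reversed rule for this group): Haddad (21 May 2008) before Sorensen (17 Jun 2006).
Varga and Tran are each not designated emeritus, so the next rule applies.
Varga and Tran are each not an endowed-chair holder, so the next rule applies.
Among Varga and Tran, by date the degree was conferred (earlier first): Varga (20 Jun 2000) before Tran (4 Aug 2005).
Full order: Harlow, Adeyemi, Nguyen, Dimitriou, Moreau, Haddad, Sorensen, Varga, Tran.

Harlow, Adeyemi, Nguyen, Dimitriou, Moreau, Haddad, Sorensen, Varga, Tran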